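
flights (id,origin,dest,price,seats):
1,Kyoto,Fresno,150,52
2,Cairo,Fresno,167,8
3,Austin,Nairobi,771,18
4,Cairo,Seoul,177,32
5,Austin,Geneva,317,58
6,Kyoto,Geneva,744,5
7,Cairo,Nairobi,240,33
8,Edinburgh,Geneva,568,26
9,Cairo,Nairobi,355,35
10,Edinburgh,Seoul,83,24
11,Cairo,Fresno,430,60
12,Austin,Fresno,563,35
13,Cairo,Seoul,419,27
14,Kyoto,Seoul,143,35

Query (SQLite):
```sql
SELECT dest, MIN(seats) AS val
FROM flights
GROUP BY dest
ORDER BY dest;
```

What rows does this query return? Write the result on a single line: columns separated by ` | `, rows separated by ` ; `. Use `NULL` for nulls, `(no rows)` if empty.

Fresno | 8 ; Geneva | 5 ; Nairobi | 18 ; Seoul | 24

Partition flights by dest; compute MIN(seats) within each group.
  Fresno: ids {1, 2, 11, 12} → MIN(seats)=8
  Geneva: ids {5, 6, 8} → MIN(seats)=5
  Nairobi: ids {3, 7, 9} → MIN(seats)=18
  Seoul: ids {4, 10, 13, 14} → MIN(seats)=24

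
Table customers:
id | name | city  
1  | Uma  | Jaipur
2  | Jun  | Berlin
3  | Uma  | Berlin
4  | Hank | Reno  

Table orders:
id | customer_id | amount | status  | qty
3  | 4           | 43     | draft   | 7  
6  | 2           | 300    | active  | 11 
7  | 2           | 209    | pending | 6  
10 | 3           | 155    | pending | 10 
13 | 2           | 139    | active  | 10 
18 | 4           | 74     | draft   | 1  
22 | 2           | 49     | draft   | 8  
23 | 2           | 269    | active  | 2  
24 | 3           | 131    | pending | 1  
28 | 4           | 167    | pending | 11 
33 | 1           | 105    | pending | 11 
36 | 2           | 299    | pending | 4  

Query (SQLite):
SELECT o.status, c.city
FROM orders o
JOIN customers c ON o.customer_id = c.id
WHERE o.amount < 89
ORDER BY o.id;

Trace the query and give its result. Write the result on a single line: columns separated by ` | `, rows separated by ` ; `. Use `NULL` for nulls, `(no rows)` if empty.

draft | Reno ; draft | Reno ; draft | Berlin

Each orders row matches the customers row where customer_id = customers.id.
Then keep rows with o.amount < 89.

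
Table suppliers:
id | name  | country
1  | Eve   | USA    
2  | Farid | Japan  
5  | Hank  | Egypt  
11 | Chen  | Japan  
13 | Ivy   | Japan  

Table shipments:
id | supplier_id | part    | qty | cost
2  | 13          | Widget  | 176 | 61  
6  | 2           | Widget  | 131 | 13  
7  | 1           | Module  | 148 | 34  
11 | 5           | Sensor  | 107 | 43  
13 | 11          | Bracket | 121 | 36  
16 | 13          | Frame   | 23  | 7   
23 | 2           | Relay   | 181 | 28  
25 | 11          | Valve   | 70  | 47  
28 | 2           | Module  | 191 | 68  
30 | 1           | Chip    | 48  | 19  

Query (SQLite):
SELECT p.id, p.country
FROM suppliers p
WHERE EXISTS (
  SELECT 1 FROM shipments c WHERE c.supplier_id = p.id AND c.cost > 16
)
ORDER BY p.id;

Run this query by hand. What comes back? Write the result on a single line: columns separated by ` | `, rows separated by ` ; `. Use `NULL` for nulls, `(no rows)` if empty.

1 | USA ; 2 | Japan ; 5 | Egypt ; 11 | Japan ; 13 | Japan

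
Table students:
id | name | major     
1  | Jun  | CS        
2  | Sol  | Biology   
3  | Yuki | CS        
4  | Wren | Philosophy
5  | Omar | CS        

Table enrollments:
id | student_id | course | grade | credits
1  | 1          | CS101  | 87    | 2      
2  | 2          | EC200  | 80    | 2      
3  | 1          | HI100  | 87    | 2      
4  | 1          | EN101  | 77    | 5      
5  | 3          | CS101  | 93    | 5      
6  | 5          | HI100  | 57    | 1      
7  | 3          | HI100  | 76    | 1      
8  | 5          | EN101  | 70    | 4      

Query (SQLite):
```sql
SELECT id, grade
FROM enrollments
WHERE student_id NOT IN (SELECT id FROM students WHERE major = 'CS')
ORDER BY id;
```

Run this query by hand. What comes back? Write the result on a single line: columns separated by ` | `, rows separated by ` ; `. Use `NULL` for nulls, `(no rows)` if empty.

Inner query: students.id where major = 'CS'.
Outer: keep enrollments rows whose student_id is not in that set.
Inner query → {1, 3, 5}

2 | 80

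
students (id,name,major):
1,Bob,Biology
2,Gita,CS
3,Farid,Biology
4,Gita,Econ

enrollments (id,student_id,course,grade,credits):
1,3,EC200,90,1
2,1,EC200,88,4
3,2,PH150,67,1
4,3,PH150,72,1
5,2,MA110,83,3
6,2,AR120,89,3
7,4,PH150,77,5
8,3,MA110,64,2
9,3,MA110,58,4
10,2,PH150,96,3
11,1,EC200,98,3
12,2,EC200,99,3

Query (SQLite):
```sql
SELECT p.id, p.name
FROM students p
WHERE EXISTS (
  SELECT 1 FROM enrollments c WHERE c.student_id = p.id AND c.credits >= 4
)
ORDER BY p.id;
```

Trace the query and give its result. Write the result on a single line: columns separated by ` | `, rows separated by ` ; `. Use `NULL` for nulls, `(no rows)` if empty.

For each students row, check whether any enrollments with matching student_id has credits >= 4.
Keep rows where that is true.

1 | Bob ; 3 | Farid ; 4 | Gita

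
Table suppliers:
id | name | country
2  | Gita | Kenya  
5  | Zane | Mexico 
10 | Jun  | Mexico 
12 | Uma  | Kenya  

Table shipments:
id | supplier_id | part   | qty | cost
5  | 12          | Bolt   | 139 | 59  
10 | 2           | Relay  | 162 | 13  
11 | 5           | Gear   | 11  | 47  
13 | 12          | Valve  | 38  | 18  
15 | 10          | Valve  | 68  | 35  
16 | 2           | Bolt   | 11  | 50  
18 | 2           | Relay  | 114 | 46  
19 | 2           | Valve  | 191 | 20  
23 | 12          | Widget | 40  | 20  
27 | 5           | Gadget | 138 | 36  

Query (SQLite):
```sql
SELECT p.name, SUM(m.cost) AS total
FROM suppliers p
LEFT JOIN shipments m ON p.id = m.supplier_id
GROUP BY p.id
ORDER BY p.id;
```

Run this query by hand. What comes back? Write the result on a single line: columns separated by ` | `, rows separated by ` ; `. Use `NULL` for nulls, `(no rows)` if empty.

Gita | 129 ; Zane | 83 ; Jun | 35 ; Uma | 97

LEFT JOIN keeps every suppliers row; unmatched ones get NULL for shipments columns.
Group by suppliers.id and compute SUM(m.cost). SUM over an all-NULL group is NULL.
  2: ids {10, 16, 18, 19} → SUM(m.cost)=129
  5: ids {11, 27} → SUM(m.cost)=83
  10: ids {15} → SUM(m.cost)=35
  12: ids {5, 13, 23} → SUM(m.cost)=97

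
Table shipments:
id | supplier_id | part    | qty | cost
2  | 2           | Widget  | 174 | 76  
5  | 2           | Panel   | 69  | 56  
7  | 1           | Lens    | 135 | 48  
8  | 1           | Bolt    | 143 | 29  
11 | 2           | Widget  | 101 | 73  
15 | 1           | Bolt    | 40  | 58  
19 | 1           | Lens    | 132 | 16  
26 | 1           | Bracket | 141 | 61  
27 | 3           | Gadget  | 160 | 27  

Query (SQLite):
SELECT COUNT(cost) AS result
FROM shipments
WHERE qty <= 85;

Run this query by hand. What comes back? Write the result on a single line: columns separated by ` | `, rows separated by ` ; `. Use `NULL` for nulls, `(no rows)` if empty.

2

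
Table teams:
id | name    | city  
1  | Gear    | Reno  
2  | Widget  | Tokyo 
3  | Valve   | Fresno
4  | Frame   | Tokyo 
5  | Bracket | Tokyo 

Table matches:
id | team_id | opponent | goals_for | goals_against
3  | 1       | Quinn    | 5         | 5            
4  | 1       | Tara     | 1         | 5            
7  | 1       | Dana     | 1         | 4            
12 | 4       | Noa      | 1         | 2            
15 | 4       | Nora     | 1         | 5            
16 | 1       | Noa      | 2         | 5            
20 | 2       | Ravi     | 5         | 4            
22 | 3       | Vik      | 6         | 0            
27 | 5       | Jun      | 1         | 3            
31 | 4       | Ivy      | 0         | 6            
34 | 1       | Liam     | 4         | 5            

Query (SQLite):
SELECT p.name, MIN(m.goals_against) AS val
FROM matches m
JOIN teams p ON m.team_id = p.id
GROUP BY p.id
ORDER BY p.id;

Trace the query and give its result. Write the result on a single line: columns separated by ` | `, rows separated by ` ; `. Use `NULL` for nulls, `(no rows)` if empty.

Join each matches row to its teams via team_id.
Group joined rows by teams.id; compute MIN(m.goals_against) per group.
  1: ids {3, 4, 7, 16, 34} → MIN(m.goals_against)=4
  2: ids {20} → MIN(m.goals_against)=4
  3: ids {22} → MIN(m.goals_against)=0
  4: ids {12, 15, 31} → MIN(m.goals_against)=2
  5: ids {27} → MIN(m.goals_against)=3

Gear | 4 ; Widget | 4 ; Valve | 0 ; Frame | 2 ; Bracket | 3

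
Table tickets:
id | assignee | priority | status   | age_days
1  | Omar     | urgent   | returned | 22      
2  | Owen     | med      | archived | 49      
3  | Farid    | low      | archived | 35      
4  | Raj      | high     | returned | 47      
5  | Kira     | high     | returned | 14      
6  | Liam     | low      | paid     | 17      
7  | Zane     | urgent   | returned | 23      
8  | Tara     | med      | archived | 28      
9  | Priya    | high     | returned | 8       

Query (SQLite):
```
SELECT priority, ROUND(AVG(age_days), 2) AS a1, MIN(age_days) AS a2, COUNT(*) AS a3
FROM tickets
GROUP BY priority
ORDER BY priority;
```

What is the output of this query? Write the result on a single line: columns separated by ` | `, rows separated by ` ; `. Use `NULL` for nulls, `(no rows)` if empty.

high | 23 | 8 | 3 ; low | 26 | 17 | 2 ; med | 38.5 | 28 | 2 ; urgent | 22.5 | 22 | 2

Group tickets by priority.
Per group compute: ROUND(AVG(age_days), 2), MIN(age_days), COUNT(*).
  high: ids {4, 5, 9} → ROUND(AVG(age_days), 2)=23, MIN(age_days)=8, COUNT(*)=3
  low: ids {3, 6} → ROUND(AVG(age_days), 2)=26, MIN(age_days)=17, COUNT(*)=2
  med: ids {2, 8} → ROUND(AVG(age_days), 2)=38.5, MIN(age_days)=28, COUNT(*)=2
  urgent: ids {1, 7} → ROUND(AVG(age_days), 2)=22.5, MIN(age_days)=22, COUNT(*)=2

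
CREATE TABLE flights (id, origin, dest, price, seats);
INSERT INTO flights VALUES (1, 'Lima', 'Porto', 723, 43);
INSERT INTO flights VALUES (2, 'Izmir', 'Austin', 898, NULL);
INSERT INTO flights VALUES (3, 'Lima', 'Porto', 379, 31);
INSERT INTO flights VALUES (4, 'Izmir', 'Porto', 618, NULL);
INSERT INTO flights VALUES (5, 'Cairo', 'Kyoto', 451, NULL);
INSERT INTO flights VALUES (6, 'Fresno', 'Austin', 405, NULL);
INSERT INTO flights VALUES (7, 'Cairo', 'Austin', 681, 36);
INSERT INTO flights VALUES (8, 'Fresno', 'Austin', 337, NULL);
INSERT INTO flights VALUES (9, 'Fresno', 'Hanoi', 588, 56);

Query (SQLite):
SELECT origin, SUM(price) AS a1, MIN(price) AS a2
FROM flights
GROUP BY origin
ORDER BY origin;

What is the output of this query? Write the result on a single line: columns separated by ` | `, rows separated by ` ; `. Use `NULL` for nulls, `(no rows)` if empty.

Cairo | 1132 | 451 ; Fresno | 1330 | 337 ; Izmir | 1516 | 618 ; Lima | 1102 | 379

Group flights by origin.
Per group compute: SUM(price), MIN(price).
  Cairo: ids {5, 7} → SUM(price)=1132, MIN(price)=451
  Fresno: ids {6, 8, 9} → SUM(price)=1330, MIN(price)=337
  Izmir: ids {2, 4} → SUM(price)=1516, MIN(price)=618
  Lima: ids {1, 3} → SUM(price)=1102, MIN(price)=379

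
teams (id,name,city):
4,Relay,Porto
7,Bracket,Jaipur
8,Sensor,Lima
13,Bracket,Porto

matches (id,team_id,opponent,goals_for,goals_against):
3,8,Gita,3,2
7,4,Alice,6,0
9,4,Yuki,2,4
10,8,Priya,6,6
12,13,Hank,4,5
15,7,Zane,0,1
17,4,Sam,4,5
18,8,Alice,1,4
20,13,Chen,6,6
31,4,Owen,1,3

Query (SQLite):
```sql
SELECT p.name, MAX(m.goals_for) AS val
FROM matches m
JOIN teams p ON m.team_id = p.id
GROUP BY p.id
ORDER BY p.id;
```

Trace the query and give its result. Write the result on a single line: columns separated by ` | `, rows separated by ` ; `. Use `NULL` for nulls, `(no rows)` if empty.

Relay | 6 ; Bracket | 0 ; Sensor | 6 ; Bracket | 6

Join each matches row to its teams via team_id.
Group joined rows by teams.id; compute MAX(m.goals_for) per group.
  4: ids {7, 9, 17, 31} → MAX(m.goals_for)=6
  7: ids {15} → MAX(m.goals_for)=0
  8: ids {3, 10, 18} → MAX(m.goals_for)=6
  13: ids {12, 20} → MAX(m.goals_for)=6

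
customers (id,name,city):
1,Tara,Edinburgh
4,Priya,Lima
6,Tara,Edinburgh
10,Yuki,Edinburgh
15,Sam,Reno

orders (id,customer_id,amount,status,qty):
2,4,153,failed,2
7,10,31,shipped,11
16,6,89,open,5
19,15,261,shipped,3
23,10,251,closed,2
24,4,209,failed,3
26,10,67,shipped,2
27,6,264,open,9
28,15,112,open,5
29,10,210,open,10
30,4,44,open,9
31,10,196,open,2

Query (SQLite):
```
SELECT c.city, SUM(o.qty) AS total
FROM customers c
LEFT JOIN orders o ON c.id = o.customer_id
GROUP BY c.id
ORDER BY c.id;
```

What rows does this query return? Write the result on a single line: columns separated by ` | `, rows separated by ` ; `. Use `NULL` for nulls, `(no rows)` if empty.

Edinburgh | NULL ; Lima | 14 ; Edinburgh | 14 ; Edinburgh | 27 ; Reno | 8

LEFT JOIN keeps every customers row; unmatched ones get NULL for orders columns.
Group by customers.id and compute SUM(o.qty). SUM over an all-NULL group is NULL.
  1: ids {—} → SUM(o.qty)=NULL
  4: ids {2, 24, 30} → SUM(o.qty)=14
  6: ids {16, 27} → SUM(o.qty)=14
  10: ids {7, 23, 26, 29, 31} → SUM(o.qty)=27
  15: ids {19, 28} → SUM(o.qty)=8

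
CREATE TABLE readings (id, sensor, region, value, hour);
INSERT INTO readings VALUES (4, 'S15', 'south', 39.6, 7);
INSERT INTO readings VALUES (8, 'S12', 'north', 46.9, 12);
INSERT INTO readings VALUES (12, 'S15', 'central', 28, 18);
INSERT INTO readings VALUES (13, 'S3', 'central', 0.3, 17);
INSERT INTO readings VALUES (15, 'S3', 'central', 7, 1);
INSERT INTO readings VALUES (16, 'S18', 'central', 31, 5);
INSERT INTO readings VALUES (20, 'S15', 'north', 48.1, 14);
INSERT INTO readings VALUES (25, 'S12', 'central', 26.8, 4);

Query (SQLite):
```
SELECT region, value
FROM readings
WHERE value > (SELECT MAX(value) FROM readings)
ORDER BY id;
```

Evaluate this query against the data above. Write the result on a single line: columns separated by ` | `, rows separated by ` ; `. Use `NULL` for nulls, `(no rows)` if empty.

(no rows)

Scalar subquery: MAX(value) over all readings rows = 48.1.
Keep rows where value > that value.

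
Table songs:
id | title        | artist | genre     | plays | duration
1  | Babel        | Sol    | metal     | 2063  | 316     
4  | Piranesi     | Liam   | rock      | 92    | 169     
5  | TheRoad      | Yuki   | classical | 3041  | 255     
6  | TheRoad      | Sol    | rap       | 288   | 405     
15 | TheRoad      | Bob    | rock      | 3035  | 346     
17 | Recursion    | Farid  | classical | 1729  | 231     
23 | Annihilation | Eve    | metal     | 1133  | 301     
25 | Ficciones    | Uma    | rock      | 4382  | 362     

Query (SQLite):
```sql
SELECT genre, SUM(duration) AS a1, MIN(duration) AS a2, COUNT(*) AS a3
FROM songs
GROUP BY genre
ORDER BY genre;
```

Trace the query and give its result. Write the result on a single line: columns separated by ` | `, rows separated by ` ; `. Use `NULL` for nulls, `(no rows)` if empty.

Group songs by genre.
Per group compute: SUM(duration), MIN(duration), COUNT(*).
  classical: ids {5, 17} → SUM(duration)=486, MIN(duration)=231, COUNT(*)=2
  metal: ids {1, 23} → SUM(duration)=617, MIN(duration)=301, COUNT(*)=2
  rap: ids {6} → SUM(duration)=405, MIN(duration)=405, COUNT(*)=1
  rock: ids {4, 15, 25} → SUM(duration)=877, MIN(duration)=169, COUNT(*)=3

classical | 486 | 231 | 2 ; metal | 617 | 301 | 2 ; rap | 405 | 405 | 1 ; rock | 877 | 169 | 3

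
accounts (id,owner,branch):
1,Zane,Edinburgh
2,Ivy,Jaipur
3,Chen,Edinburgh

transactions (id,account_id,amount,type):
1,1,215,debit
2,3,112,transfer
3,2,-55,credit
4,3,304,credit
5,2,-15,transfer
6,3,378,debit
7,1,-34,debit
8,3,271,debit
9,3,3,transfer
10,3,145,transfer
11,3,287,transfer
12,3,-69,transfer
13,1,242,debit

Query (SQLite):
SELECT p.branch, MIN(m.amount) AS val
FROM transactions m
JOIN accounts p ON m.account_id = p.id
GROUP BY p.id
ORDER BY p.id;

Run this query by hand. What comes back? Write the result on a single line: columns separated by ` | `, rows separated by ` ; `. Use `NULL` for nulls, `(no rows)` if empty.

Join each transactions row to its accounts via account_id.
Group joined rows by accounts.id; compute MIN(m.amount) per group.
  1: ids {1, 7, 13} → MIN(m.amount)=-34
  2: ids {3, 5} → MIN(m.amount)=-55
  3: ids {2, 4, 6, 8, 9, 10, 11, 12} → MIN(m.amount)=-69

Edinburgh | -34 ; Jaipur | -55 ; Edinburgh | -69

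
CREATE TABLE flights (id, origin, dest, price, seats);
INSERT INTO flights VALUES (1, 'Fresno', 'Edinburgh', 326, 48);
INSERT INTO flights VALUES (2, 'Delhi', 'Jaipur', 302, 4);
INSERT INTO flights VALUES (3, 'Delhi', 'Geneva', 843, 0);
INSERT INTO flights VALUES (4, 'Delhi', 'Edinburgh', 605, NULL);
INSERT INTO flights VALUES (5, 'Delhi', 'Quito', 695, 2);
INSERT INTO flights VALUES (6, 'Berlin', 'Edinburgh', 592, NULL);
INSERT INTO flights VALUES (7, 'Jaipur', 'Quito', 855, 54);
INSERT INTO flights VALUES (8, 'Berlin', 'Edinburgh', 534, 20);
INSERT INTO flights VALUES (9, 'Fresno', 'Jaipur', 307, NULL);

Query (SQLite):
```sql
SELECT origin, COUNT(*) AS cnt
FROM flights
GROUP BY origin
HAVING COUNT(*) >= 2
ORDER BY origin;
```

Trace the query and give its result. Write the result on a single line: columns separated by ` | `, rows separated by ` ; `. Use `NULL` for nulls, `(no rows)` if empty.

Berlin | 2 ; Delhi | 4 ; Fresno | 2

Partition flights by origin; compute COUNT(*) within each group.
HAVING: keep groups with count ≥ 2.
  Berlin: ids {6, 8} → COUNT(*)=2
  Delhi: ids {2, 3, 4, 5} → COUNT(*)=4
  Fresno: ids {1, 9} → COUNT(*)=2
  Jaipur: ids {7} → COUNT(*)=1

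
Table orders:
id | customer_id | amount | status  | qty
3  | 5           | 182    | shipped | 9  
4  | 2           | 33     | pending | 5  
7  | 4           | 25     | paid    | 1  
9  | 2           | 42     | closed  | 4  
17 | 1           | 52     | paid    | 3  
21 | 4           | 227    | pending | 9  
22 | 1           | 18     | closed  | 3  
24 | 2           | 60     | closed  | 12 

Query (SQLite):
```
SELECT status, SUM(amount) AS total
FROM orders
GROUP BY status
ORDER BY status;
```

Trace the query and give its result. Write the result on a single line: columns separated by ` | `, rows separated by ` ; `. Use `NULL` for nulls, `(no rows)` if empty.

closed | 120 ; paid | 77 ; pending | 260 ; shipped | 182

Partition orders by status; compute SUM(amount) within each group.
  closed: ids {9, 22, 24} → SUM(amount)=120
  paid: ids {7, 17} → SUM(amount)=77
  pending: ids {4, 21} → SUM(amount)=260
  shipped: ids {3} → SUM(amount)=182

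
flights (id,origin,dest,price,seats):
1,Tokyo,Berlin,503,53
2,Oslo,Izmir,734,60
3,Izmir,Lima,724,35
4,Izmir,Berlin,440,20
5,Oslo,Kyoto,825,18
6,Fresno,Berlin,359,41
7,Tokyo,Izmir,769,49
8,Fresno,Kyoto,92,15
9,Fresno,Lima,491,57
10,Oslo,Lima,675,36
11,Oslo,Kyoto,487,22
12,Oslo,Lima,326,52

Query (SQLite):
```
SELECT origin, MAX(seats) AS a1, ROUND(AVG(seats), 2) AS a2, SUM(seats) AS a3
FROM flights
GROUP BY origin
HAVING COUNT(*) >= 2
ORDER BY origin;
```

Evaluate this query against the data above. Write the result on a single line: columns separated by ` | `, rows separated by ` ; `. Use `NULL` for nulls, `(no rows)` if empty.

Fresno | 57 | 37.67 | 113 ; Izmir | 35 | 27.5 | 55 ; Oslo | 60 | 37.6 | 188 ; Tokyo | 53 | 51 | 102

Group flights by origin.
Per group compute: MAX(seats), ROUND(AVG(seats), 2), SUM(seats).
HAVING: drop groups with fewer than 2 rows.
  Fresno: ids {6, 8, 9} → MAX(seats)=57, ROUND(AVG(seats), 2)=37.67, SUM(seats)=113
  Izmir: ids {3, 4} → MAX(seats)=35, ROUND(AVG(seats), 2)=27.5, SUM(seats)=55
  Oslo: ids {2, 5, 10, 11, 12} → MAX(seats)=60, ROUND(AVG(seats), 2)=37.6, SUM(seats)=188
  Tokyo: ids {1, 7} → MAX(seats)=53, ROUND(AVG(seats), 2)=51, SUM(seats)=102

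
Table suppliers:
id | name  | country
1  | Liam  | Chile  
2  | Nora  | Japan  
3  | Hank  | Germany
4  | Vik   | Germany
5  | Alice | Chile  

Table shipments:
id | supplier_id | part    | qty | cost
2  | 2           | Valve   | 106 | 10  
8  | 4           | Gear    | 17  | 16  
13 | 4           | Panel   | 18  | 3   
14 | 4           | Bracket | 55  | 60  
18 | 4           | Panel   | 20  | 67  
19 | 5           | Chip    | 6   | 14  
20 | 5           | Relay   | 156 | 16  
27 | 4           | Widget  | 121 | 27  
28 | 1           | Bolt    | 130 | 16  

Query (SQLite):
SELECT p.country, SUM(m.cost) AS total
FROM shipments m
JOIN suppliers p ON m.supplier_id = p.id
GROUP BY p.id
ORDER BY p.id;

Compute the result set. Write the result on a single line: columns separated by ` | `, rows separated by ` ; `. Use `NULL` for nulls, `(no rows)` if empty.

Chile | 16 ; Japan | 10 ; Germany | 173 ; Chile | 30

Join each shipments row to its suppliers via supplier_id.
Group joined rows by suppliers.id; compute SUM(m.cost) per group.
  1: ids {28} → SUM(m.cost)=16
  2: ids {2} → SUM(m.cost)=10
  4: ids {8, 13, 14, 18, 27} → SUM(m.cost)=173
  5: ids {19, 20} → SUM(m.cost)=30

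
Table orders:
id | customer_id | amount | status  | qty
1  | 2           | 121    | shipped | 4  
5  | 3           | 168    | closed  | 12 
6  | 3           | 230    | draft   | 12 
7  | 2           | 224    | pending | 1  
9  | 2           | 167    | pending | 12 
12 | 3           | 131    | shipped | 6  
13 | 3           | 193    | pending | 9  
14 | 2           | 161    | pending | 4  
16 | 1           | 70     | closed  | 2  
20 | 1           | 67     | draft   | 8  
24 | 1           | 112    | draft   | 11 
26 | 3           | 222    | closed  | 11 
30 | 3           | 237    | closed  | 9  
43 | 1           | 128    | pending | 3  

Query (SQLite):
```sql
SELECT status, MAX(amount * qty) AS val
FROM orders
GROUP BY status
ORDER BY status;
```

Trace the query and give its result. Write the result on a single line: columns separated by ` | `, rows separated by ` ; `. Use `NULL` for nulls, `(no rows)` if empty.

closed | 2442 ; draft | 2760 ; pending | 2004 ; shipped | 786

For each row compute amount * qty.
Group by status; take MAX of the expression per group.
  closed: ids {5, 16, 26, 30} → MAX(amount * qty)=2442
  draft: ids {6, 20, 24} → MAX(amount * qty)=2760
  pending: ids {7, 9, 13, 14, 43} → MAX(amount * qty)=2004
  shipped: ids {1, 12} → MAX(amount * qty)=786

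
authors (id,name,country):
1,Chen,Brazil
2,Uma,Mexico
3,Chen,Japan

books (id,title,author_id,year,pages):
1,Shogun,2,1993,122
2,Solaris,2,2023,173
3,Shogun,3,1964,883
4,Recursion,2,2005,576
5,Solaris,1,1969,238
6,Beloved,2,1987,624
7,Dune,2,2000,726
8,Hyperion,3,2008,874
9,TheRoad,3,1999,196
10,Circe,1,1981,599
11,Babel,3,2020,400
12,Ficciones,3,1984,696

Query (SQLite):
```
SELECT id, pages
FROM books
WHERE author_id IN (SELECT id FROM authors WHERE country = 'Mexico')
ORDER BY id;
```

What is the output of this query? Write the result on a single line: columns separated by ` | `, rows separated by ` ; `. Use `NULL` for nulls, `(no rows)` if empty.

Inner query: authors.id where country = 'Mexico'.
Outer: keep books rows whose author_id is in that set.
Inner query → {2}

1 | 122 ; 2 | 173 ; 4 | 576 ; 6 | 624 ; 7 | 726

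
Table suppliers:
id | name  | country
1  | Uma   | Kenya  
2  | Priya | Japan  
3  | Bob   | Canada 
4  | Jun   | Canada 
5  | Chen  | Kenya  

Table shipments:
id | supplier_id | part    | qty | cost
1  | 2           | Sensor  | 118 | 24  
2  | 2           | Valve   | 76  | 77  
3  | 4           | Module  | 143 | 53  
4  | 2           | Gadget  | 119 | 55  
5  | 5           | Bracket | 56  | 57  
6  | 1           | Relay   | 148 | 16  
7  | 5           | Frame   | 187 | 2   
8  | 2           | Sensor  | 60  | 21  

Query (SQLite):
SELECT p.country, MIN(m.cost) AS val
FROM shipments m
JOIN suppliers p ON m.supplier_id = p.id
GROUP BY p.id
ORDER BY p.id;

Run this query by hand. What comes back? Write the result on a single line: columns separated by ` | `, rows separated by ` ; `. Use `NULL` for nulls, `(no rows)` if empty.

Kenya | 16 ; Japan | 21 ; Canada | 53 ; Kenya | 2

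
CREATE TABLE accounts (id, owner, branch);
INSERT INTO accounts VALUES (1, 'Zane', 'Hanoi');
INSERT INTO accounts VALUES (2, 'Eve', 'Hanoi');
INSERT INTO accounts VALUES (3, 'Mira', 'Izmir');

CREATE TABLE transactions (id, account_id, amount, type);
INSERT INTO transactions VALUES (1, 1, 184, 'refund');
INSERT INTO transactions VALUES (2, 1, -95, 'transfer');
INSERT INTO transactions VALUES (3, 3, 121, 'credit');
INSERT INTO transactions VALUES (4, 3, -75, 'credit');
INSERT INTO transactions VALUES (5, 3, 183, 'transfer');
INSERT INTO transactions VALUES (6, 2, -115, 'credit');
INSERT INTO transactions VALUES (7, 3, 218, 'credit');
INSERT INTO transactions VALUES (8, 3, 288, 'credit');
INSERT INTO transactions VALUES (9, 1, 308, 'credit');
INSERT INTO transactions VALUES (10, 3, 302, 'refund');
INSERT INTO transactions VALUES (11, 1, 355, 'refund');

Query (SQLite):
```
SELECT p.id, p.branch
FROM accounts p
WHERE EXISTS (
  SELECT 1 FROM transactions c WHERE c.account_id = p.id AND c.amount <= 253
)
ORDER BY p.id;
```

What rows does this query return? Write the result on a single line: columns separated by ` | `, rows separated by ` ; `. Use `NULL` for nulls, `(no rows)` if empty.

1 | Hanoi ; 2 | Hanoi ; 3 | Izmir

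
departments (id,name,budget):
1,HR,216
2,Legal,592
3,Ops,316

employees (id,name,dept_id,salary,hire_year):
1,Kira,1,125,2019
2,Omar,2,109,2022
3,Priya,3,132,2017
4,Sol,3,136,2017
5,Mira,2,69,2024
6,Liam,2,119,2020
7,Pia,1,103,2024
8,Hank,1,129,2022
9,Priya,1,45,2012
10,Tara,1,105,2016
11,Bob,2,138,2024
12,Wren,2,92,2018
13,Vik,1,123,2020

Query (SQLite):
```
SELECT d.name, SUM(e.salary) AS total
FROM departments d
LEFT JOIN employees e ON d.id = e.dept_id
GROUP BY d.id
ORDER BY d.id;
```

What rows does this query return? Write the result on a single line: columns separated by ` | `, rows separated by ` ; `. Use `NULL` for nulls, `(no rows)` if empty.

LEFT JOIN keeps every departments row; unmatched ones get NULL for employees columns.
Group by departments.id and compute SUM(e.salary). SUM over an all-NULL group is NULL.
  1: ids {1, 7, 8, 9, 10, 13} → SUM(e.salary)=630
  2: ids {2, 5, 6, 11, 12} → SUM(e.salary)=527
  3: ids {3, 4} → SUM(e.salary)=268

HR | 630 ; Legal | 527 ; Ops | 268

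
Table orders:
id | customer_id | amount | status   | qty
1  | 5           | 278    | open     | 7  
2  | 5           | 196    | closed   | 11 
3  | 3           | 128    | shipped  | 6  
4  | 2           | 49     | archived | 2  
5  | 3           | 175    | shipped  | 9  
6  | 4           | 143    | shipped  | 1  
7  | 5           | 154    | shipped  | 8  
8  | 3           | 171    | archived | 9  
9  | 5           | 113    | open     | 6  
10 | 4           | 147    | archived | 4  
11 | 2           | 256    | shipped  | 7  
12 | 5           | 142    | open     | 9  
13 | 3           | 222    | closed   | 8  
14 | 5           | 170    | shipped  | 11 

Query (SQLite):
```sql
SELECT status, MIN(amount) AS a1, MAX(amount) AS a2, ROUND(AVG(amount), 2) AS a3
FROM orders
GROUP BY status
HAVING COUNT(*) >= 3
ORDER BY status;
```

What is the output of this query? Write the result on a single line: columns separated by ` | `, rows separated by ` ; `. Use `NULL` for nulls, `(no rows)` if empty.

Group orders by status.
Per group compute: MIN(amount), MAX(amount), ROUND(AVG(amount), 2).
HAVING: drop groups with fewer than 3 rows.
  archived: ids {4, 8, 10} → MIN(amount)=49, MAX(amount)=171, ROUND(AVG(amount), 2)=122.33
  closed: ids {2, 13} → MIN(amount)=196, MAX(amount)=222, ROUND(AVG(amount), 2)=209
  open: ids {1, 9, 12} → MIN(amount)=113, MAX(amount)=278, ROUND(AVG(amount), 2)=177.67
  shipped: ids {3, 5, 6, 7, 11, 14} → MIN(amount)=128, MAX(amount)=256, ROUND(AVG(amount), 2)=171

archived | 49 | 171 | 122.33 ; open | 113 | 278 | 177.67 ; shipped | 128 | 256 | 171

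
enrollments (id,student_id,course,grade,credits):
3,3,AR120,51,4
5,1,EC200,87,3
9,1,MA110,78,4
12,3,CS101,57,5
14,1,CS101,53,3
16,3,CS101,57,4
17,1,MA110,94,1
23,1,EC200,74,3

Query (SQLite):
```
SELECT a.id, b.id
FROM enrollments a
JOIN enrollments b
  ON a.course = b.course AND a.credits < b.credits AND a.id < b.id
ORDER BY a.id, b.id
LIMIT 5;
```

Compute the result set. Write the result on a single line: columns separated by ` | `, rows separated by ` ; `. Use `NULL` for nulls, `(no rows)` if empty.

14 | 16

Pairs (a,b) with same course, a.credits < b.credits, a.id < b.id.
course groups: AR120:{3} CS101:{12,14,16} EC200:{5,23} MA110:{9,17}
Ordered by (a.id, b.id); first 5.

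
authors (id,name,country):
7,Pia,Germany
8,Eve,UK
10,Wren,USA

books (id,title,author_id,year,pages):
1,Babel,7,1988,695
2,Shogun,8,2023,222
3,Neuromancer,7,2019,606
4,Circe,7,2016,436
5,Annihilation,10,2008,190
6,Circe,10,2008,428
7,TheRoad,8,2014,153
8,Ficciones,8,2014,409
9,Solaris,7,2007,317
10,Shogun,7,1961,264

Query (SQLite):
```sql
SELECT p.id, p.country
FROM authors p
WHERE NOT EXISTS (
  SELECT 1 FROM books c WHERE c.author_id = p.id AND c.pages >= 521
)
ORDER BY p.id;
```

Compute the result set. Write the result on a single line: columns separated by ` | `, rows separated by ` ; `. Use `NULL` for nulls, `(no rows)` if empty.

8 | UK ; 10 | USA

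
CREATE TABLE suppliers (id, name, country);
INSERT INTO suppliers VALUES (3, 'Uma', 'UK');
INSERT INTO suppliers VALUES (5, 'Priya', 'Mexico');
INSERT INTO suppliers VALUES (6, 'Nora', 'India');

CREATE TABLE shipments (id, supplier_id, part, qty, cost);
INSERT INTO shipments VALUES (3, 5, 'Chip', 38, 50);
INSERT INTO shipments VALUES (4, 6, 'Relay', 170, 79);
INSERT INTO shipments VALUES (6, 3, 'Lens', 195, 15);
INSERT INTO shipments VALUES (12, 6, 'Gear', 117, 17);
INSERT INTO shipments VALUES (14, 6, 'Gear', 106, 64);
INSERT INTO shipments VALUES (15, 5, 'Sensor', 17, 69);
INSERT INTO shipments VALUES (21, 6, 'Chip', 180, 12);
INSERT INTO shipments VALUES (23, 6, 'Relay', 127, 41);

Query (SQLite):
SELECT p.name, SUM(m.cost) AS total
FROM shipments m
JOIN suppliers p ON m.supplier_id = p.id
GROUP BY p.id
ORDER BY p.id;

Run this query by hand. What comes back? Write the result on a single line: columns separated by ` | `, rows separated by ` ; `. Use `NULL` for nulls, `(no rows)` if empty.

Uma | 15 ; Priya | 119 ; Nora | 213

Join each shipments row to its suppliers via supplier_id.
Group joined rows by suppliers.id; compute SUM(m.cost) per group.
  3: ids {6} → SUM(m.cost)=15
  5: ids {3, 15} → SUM(m.cost)=119
  6: ids {4, 12, 14, 21, 23} → SUM(m.cost)=213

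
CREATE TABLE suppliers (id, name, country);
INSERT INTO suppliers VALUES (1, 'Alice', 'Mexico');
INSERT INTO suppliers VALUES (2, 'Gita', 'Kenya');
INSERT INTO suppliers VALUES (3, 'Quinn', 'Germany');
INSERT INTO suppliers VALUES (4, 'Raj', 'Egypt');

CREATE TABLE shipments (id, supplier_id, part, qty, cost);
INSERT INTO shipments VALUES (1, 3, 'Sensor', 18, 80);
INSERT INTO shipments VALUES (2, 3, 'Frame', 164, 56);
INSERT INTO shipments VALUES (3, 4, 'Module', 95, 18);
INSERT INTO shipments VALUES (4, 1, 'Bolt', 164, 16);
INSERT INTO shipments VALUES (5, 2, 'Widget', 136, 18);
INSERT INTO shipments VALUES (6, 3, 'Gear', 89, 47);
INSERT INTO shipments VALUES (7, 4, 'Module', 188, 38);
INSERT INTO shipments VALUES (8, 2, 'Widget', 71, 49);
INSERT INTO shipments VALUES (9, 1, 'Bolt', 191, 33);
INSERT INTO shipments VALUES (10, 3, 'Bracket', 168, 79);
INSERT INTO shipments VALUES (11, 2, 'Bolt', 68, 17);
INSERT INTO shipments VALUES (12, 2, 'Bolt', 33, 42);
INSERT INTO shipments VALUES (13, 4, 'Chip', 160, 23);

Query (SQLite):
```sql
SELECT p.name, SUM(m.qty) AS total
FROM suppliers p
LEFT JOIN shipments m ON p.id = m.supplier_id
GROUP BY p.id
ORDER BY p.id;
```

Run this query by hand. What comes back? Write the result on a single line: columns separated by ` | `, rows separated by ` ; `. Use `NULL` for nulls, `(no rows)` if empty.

LEFT JOIN keeps every suppliers row; unmatched ones get NULL for shipments columns.
Group by suppliers.id and compute SUM(m.qty). SUM over an all-NULL group is NULL.
  1: ids {4, 9} → SUM(m.qty)=355
  2: ids {5, 8, 11, 12} → SUM(m.qty)=308
  3: ids {1, 2, 6, 10} → SUM(m.qty)=439
  4: ids {3, 7, 13} → SUM(m.qty)=443

Alice | 355 ; Gita | 308 ; Quinn | 439 ; Raj | 443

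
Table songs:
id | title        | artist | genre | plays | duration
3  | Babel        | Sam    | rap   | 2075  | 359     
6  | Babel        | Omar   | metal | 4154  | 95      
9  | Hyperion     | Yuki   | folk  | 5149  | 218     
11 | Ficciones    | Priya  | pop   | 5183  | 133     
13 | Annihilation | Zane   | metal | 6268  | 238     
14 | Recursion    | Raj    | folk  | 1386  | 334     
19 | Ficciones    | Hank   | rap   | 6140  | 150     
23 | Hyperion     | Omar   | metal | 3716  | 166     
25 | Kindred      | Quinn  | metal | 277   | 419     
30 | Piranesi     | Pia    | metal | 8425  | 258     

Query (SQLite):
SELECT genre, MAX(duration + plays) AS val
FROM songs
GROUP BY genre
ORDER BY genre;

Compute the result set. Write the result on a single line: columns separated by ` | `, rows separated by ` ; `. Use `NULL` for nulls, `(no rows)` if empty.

For each row compute duration + plays.
Group by genre; take MAX of the expression per group.
  folk: ids {9, 14} → MAX(duration + plays)=5367
  metal: ids {6, 13, 23, 25, 30} → MAX(duration + plays)=8683
  pop: ids {11} → MAX(duration + plays)=5316
  rap: ids {3, 19} → MAX(duration + plays)=6290

folk | 5367 ; metal | 8683 ; pop | 5316 ; rap | 6290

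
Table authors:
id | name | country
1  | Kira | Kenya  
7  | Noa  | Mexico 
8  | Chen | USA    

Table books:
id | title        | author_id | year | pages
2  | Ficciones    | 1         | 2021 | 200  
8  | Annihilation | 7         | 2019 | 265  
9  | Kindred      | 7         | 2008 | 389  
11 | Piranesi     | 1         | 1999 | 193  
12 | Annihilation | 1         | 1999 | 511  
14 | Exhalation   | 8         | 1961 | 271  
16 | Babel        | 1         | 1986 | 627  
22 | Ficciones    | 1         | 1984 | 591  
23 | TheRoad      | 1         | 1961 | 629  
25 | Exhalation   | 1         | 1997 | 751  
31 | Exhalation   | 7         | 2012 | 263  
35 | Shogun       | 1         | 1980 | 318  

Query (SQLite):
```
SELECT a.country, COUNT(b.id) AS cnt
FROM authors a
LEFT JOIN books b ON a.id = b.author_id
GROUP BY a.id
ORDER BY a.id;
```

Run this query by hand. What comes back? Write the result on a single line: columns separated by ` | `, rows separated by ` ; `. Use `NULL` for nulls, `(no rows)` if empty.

Kenya | 8 ; Mexico | 3 ; USA | 1

LEFT JOIN keeps every authors row; unmatched ones get NULL for books columns.
Group by authors.id and compute COUNT(b.id). COUNT(col) of an all-NULL group is 0.
  1: ids {2, 11, 12, 16, 22, 23, 25, 35} → COUNT(b.id)=8
  7: ids {8, 9, 31} → COUNT(b.id)=3
  8: ids {14} → COUNT(b.id)=1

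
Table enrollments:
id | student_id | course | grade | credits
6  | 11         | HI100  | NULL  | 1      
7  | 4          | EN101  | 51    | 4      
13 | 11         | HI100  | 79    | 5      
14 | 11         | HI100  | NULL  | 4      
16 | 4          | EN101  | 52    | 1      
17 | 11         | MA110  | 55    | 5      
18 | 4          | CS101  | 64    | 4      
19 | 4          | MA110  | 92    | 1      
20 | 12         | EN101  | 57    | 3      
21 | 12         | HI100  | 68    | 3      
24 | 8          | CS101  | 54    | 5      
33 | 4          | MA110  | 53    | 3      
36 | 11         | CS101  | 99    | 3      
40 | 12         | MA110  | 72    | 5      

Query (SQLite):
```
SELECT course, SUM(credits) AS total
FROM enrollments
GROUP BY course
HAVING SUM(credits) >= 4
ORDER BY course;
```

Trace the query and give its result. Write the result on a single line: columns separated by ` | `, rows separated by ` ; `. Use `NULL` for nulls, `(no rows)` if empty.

CS101 | 12 ; EN101 | 8 ; HI100 | 13 ; MA110 | 14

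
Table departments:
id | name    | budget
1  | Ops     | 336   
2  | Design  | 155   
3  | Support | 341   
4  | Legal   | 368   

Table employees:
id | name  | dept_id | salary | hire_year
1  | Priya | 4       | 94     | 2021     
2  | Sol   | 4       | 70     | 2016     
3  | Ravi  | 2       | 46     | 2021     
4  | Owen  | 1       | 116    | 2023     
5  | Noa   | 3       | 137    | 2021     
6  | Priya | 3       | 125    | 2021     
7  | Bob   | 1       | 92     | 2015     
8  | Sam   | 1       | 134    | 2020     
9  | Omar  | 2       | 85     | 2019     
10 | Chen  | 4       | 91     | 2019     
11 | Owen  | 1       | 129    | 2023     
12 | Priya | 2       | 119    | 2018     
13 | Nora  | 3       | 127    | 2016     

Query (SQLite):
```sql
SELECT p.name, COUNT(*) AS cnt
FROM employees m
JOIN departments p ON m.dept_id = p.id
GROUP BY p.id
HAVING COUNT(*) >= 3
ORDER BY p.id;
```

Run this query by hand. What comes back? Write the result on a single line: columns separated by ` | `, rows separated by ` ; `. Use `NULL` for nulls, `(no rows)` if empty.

Ops | 4 ; Design | 3 ; Support | 3 ; Legal | 3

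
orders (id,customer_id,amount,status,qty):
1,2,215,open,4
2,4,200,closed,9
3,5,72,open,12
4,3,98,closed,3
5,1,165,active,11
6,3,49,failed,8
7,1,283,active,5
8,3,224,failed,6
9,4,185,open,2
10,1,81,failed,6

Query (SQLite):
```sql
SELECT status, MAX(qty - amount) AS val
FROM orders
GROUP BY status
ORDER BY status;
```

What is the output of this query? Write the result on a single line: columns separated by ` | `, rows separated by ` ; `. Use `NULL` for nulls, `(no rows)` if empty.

active | -154 ; closed | -95 ; failed | -41 ; open | -60

For each row compute qty - amount.
Group by status; take MAX of the expression per group.
  active: ids {5, 7} → MAX(qty - amount)=-154
  closed: ids {2, 4} → MAX(qty - amount)=-95
  failed: ids {6, 8, 10} → MAX(qty - amount)=-41
  open: ids {1, 3, 9} → MAX(qty - amount)=-60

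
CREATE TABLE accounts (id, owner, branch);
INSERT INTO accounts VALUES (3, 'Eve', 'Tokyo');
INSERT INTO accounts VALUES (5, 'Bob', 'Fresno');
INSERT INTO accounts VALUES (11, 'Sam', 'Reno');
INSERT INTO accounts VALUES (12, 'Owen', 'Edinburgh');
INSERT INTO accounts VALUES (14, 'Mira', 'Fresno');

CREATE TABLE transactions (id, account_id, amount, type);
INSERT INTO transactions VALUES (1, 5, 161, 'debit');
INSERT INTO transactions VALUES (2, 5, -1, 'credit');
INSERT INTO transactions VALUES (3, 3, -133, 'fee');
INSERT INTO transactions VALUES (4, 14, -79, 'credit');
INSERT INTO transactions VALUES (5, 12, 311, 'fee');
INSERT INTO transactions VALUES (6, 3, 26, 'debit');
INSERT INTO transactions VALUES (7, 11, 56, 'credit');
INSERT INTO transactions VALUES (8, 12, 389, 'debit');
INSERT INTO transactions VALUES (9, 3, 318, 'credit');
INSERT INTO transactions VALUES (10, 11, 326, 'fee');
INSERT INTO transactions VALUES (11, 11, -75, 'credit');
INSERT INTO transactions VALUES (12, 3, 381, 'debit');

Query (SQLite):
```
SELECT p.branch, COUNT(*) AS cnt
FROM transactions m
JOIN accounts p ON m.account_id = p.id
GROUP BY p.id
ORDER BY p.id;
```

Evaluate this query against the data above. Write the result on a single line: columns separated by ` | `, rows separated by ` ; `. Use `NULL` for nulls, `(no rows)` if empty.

Join each transactions row to its accounts via account_id.
Group joined rows by accounts.id; compute COUNT(*) per group.
  3: ids {3, 6, 9, 12} → COUNT(*)=4
  5: ids {1, 2} → COUNT(*)=2
  11: ids {7, 10, 11} → COUNT(*)=3
  12: ids {5, 8} → COUNT(*)=2
  14: ids {4} → COUNT(*)=1

Tokyo | 4 ; Fresno | 2 ; Reno | 3 ; Edinburgh | 2 ; Fresno | 1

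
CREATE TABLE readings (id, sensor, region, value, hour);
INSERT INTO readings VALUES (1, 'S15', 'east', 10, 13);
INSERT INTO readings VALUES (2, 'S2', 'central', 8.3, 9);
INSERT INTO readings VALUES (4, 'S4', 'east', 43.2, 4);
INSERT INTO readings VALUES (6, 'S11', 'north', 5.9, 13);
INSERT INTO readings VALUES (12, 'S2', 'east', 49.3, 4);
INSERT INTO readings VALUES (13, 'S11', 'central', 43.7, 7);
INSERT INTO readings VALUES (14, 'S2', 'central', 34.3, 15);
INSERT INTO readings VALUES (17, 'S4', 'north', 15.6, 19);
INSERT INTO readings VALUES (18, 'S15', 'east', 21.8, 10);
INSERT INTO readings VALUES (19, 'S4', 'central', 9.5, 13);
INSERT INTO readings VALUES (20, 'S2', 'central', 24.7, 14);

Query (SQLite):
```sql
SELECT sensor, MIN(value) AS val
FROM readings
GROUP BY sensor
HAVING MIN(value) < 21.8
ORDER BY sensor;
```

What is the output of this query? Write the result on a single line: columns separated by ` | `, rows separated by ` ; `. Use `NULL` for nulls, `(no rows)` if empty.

Partition readings by sensor; compute MIN(value) within each group.
HAVING: keep groups where MIN(value) < 21.8.
  S11: ids {6, 13} → MIN(value)=5.9
  S15: ids {1, 18} → MIN(value)=10
  S2: ids {2, 12, 14, 20} → MIN(value)=8.3
  S4: ids {4, 17, 19} → MIN(value)=9.5

S11 | 5.9 ; S15 | 10 ; S2 | 8.3 ; S4 | 9.5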